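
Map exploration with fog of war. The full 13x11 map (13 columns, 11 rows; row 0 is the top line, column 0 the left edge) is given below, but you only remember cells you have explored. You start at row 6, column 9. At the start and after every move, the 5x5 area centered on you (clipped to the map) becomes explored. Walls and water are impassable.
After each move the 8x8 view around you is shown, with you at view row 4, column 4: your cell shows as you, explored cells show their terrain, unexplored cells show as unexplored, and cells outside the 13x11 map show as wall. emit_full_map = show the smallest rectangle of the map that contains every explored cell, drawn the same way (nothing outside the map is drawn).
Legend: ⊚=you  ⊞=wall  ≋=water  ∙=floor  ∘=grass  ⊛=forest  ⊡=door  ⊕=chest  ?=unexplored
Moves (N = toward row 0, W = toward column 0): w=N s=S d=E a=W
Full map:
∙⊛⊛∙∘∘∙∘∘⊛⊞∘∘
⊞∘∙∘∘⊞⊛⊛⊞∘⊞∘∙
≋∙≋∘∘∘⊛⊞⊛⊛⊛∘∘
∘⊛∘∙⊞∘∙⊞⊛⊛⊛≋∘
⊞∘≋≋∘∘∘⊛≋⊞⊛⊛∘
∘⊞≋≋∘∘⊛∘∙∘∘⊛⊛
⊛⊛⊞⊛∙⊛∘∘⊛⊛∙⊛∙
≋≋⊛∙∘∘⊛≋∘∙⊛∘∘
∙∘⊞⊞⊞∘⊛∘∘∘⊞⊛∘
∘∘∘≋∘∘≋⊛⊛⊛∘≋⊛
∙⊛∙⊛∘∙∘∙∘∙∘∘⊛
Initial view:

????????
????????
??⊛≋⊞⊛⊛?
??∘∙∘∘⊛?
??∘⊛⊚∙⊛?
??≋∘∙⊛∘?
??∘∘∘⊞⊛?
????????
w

????????
????????
??⊞⊛⊛⊛≋?
??⊛≋⊞⊛⊛?
??∘∙⊚∘⊛?
??∘⊛⊛∙⊛?
??≋∘∙⊛∘?
??∘∘∘⊞⊛?

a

????????
????????
??∙⊞⊛⊛⊛≋
??∘⊛≋⊞⊛⊛
??⊛∘⊚∘∘⊛
??∘∘⊛⊛∙⊛
??⊛≋∘∙⊛∘
???∘∘∘⊞⊛

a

????????
????????
??∘∙⊞⊛⊛⊛
??∘∘⊛≋⊞⊛
??∘⊛⊚∙∘∘
??⊛∘∘⊛⊛∙
??∘⊛≋∘∙⊛
????∘∘∘⊞

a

????????
????????
??⊞∘∙⊞⊛⊛
??∘∘∘⊛≋⊞
??∘∘⊚∘∙∘
??∙⊛∘∘⊛⊛
??∘∘⊛≋∘∙
?????∘∘∘

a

????????
????????
??∙⊞∘∙⊞⊛
??≋∘∘∘⊛≋
??≋∘⊚⊛∘∙
??⊛∙⊛∘∘⊛
??∙∘∘⊛≋∘
??????∘∘

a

????????
????????
??∘∙⊞∘∙⊞
??≋≋∘∘∘⊛
??≋≋⊚∘⊛∘
??⊞⊛∙⊛∘∘
??⊛∙∘∘⊛≋
???????∘

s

????????
??∘∙⊞∘∙⊞
??≋≋∘∘∘⊛
??≋≋∘∘⊛∘
??⊞⊛⊚⊛∘∘
??⊛∙∘∘⊛≋
??⊞⊞⊞∘⊛∘
????????

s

??∘∙⊞∘∙⊞
??≋≋∘∘∘⊛
??≋≋∘∘⊛∘
??⊞⊛∙⊛∘∘
??⊛∙⊚∘⊛≋
??⊞⊞⊞∘⊛∘
??∘≋∘∘≋?
????????

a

⊞??∘∙⊞∘∙
⊞??≋≋∘∘∘
⊞?⊞≋≋∘∘⊛
⊞?⊛⊞⊛∙⊛∘
⊞?≋⊛⊚∘∘⊛
⊞?∘⊞⊞⊞∘⊛
⊞?∘∘≋∘∘≋
⊞???????

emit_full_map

?∘∙⊞∘∙⊞⊛⊛⊛≋
?≋≋∘∘∘⊛≋⊞⊛⊛
⊞≋≋∘∘⊛∘∙∘∘⊛
⊛⊞⊛∙⊛∘∘⊛⊛∙⊛
≋⊛⊚∘∘⊛≋∘∙⊛∘
∘⊞⊞⊞∘⊛∘∘∘⊞⊛
∘∘≋∘∘≋?????

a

⊞⊞??∘∙⊞∘
⊞⊞??≋≋∘∘
⊞⊞∘⊞≋≋∘∘
⊞⊞⊛⊛⊞⊛∙⊛
⊞⊞≋≋⊚∙∘∘
⊞⊞∙∘⊞⊞⊞∘
⊞⊞∘∘∘≋∘∘
⊞⊞??????

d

⊞??∘∙⊞∘∙
⊞??≋≋∘∘∘
⊞∘⊞≋≋∘∘⊛
⊞⊛⊛⊞⊛∙⊛∘
⊞≋≋⊛⊚∘∘⊛
⊞∙∘⊞⊞⊞∘⊛
⊞∘∘∘≋∘∘≋
⊞???????

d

??∘∙⊞∘∙⊞
??≋≋∘∘∘⊛
∘⊞≋≋∘∘⊛∘
⊛⊛⊞⊛∙⊛∘∘
≋≋⊛∙⊚∘⊛≋
∙∘⊞⊞⊞∘⊛∘
∘∘∘≋∘∘≋?
????????

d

?∘∙⊞∘∙⊞⊛
?≋≋∘∘∘⊛≋
⊞≋≋∘∘⊛∘∙
⊛⊞⊛∙⊛∘∘⊛
≋⊛∙∘⊚⊛≋∘
∘⊞⊞⊞∘⊛∘∘
∘∘≋∘∘≋⊛?
????????

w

????????
?∘∙⊞∘∙⊞⊛
?≋≋∘∘∘⊛≋
⊞≋≋∘∘⊛∘∙
⊛⊞⊛∙⊚∘∘⊛
≋⊛∙∘∘⊛≋∘
∘⊞⊞⊞∘⊛∘∘
∘∘≋∘∘≋⊛?

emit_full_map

??∘∙⊞∘∙⊞⊛⊛⊛≋
??≋≋∘∘∘⊛≋⊞⊛⊛
∘⊞≋≋∘∘⊛∘∙∘∘⊛
⊛⊛⊞⊛∙⊚∘∘⊛⊛∙⊛
≋≋⊛∙∘∘⊛≋∘∙⊛∘
∙∘⊞⊞⊞∘⊛∘∘∘⊞⊛
∘∘∘≋∘∘≋⊛????

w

????????
????????
?∘∙⊞∘∙⊞⊛
?≋≋∘∘∘⊛≋
⊞≋≋∘⊚⊛∘∙
⊛⊞⊛∙⊛∘∘⊛
≋⊛∙∘∘⊛≋∘
∘⊞⊞⊞∘⊛∘∘

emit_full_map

??∘∙⊞∘∙⊞⊛⊛⊛≋
??≋≋∘∘∘⊛≋⊞⊛⊛
∘⊞≋≋∘⊚⊛∘∙∘∘⊛
⊛⊛⊞⊛∙⊛∘∘⊛⊛∙⊛
≋≋⊛∙∘∘⊛≋∘∙⊛∘
∙∘⊞⊞⊞∘⊛∘∘∘⊞⊛
∘∘∘≋∘∘≋⊛????


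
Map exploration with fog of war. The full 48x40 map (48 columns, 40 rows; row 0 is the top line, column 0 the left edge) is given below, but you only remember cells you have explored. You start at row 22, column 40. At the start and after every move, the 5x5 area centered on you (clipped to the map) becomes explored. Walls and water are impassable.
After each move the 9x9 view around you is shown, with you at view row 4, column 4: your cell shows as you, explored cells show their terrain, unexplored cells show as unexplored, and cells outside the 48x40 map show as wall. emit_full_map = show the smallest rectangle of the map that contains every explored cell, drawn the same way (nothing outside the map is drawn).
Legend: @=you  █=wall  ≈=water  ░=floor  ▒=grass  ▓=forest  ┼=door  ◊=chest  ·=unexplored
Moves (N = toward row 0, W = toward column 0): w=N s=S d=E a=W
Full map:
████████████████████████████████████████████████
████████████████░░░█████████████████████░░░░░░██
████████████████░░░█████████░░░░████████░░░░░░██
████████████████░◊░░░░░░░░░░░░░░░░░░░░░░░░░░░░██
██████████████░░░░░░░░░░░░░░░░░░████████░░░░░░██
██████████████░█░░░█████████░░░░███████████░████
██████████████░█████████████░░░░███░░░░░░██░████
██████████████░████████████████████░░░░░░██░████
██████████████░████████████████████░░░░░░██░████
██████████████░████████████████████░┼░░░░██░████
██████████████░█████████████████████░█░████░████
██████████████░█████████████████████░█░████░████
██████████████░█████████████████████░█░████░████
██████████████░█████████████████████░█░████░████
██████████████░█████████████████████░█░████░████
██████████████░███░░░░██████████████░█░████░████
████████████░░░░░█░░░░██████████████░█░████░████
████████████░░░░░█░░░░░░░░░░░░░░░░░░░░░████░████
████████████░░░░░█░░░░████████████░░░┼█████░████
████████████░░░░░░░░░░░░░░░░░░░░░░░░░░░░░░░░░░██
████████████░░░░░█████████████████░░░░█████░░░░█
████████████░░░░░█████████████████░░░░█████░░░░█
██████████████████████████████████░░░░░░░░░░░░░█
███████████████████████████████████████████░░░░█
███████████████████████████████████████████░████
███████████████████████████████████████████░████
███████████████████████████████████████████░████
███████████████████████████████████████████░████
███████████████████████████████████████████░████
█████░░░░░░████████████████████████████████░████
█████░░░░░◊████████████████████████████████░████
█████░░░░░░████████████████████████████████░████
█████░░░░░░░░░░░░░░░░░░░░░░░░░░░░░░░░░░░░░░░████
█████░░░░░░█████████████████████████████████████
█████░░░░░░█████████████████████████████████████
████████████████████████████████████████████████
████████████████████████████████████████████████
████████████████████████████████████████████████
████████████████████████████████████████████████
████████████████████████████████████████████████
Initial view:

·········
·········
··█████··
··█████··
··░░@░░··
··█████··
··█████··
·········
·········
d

·········
·········
·█████░··
·█████░··
·░░░@░░··
·█████░··
·█████░··
·········
·········

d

·········
·········
█████░░··
█████░░··
░░░░@░░··
█████░░··
█████░█··
·········
·········

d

·········
·········
████░░░··
████░░░··
░░░░@░░··
████░░░··
████░██··
·········
·········

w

·········
·········
··░░░░░··
████░░░··
████@░░··
░░░░░░░··
████░░░··
████░██··
·········

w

·········
·········
··██░██··
··░░░░░··
████@░░··
████░░░··
░░░░░░░··
████░░░··
████░██··

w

·········
·········
··██░██··
··██░██··
··░░@░░··
████░░░··
████░░░··
░░░░░░░··
████░░░··

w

·········
·········
··██░██··
··██░██··
··██@██··
··░░░░░··
████░░░··
████░░░··
░░░░░░░··

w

·········
·········
··██░██··
··██░██··
··██@██··
··██░██··
··░░░░░··
████░░░··
████░░░··

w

·········
·········
··██░██··
··██░██··
··██@██··
··██░██··
··██░██··
··░░░░░··
████░░░··

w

·········
·········
··██░██··
··██░██··
··██@██··
··██░██··
··██░██··
··██░██··
··░░░░░··

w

·········
·········
··██░██··
··██░██··
··██@██··
··██░██··
··██░██··
··██░██··
··██░██··

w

·········
·········
··██░██··
··██░██··
··██@██··
··██░██··
··██░██··
··██░██··
··██░██··

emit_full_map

···██░██
···██░██
···██@██
···██░██
···██░██
···██░██
···██░██
···██░██
···░░░░░
█████░░░
█████░░░
░░░░░░░░
█████░░░
█████░██


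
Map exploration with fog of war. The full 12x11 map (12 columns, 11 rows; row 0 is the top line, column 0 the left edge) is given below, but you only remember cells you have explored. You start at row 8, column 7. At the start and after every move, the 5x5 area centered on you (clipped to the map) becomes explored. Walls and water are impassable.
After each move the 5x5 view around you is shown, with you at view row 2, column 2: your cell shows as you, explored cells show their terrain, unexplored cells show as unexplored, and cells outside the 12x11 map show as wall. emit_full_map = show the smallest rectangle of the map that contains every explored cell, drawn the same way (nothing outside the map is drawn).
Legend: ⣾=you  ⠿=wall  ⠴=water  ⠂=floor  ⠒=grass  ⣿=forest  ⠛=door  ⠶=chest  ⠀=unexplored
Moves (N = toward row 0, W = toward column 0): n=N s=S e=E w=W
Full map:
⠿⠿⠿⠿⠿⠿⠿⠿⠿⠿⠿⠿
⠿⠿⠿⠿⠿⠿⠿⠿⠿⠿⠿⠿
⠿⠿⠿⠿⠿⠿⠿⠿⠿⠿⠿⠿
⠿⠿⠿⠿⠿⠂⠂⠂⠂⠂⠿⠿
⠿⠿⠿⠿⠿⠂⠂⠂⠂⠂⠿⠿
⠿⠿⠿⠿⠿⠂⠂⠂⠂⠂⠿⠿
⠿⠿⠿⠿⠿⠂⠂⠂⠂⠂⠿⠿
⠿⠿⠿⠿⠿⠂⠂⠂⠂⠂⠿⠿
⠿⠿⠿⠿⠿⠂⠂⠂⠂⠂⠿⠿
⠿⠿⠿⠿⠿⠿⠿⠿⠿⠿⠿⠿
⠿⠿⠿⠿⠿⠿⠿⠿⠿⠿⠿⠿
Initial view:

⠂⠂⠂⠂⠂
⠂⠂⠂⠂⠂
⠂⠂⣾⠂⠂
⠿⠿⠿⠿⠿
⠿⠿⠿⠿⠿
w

⠿⠂⠂⠂⠂
⠿⠂⠂⠂⠂
⠿⠂⣾⠂⠂
⠿⠿⠿⠿⠿
⠿⠿⠿⠿⠿

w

⠿⠿⠂⠂⠂
⠿⠿⠂⠂⠂
⠿⠿⣾⠂⠂
⠿⠿⠿⠿⠿
⠿⠿⠿⠿⠿

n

⠿⠿⠂⠂⠂
⠿⠿⠂⠂⠂
⠿⠿⣾⠂⠂
⠿⠿⠂⠂⠂
⠿⠿⠿⠿⠿

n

⠿⠿⠂⠂⠂
⠿⠿⠂⠂⠂
⠿⠿⣾⠂⠂
⠿⠿⠂⠂⠂
⠿⠿⠂⠂⠂

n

⠿⠿⠂⠂⠂
⠿⠿⠂⠂⠂
⠿⠿⣾⠂⠂
⠿⠿⠂⠂⠂
⠿⠿⠂⠂⠂

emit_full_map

⠿⠿⠂⠂⠂⠀⠀
⠿⠿⠂⠂⠂⠀⠀
⠿⠿⣾⠂⠂⠀⠀
⠿⠿⠂⠂⠂⠂⠂
⠿⠿⠂⠂⠂⠂⠂
⠿⠿⠂⠂⠂⠂⠂
⠿⠿⠿⠿⠿⠿⠿
⠿⠿⠿⠿⠿⠿⠿

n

⠿⠿⠿⠿⠿
⠿⠿⠂⠂⠂
⠿⠿⣾⠂⠂
⠿⠿⠂⠂⠂
⠿⠿⠂⠂⠂


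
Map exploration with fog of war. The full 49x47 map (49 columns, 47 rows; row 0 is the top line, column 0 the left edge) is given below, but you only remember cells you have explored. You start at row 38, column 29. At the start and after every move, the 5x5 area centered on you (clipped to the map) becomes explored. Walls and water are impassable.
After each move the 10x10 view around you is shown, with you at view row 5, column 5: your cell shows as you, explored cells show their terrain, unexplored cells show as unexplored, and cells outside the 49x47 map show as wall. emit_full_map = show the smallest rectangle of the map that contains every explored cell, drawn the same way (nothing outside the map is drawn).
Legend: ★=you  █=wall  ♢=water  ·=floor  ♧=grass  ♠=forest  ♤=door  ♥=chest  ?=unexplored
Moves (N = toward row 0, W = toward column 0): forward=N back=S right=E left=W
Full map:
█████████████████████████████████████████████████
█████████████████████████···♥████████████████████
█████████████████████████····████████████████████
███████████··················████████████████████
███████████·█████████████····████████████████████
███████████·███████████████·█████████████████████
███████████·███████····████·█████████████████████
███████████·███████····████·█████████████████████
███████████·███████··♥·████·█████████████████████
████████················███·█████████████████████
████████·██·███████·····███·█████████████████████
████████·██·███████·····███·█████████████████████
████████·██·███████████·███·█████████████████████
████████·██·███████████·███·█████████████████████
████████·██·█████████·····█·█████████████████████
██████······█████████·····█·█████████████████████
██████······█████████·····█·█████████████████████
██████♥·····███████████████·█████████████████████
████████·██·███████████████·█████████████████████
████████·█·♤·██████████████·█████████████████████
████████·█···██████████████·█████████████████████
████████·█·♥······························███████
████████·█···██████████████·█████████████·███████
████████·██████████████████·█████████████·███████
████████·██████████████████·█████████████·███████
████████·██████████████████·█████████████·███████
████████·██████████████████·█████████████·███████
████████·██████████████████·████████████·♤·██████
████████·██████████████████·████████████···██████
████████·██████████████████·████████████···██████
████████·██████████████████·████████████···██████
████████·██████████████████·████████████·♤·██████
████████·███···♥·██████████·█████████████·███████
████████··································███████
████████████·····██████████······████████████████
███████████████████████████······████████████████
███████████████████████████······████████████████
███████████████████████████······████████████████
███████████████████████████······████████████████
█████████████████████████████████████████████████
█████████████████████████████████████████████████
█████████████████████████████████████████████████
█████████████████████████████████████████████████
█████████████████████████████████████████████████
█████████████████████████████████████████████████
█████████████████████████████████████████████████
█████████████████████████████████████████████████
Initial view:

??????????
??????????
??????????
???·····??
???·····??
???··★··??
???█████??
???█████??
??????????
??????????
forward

??????????
??????????
??????????
???·····??
???·····??
???··★··??
???·····??
???█████??
???█████??
??????????

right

??????????
??????????
??????????
??······??
??······??
??···★··??
??······??
??██████??
??█████???
??????????

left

??????????
??????????
??????????
???······?
???······?
???··★···?
???······?
???██████?
???█████??
??????????

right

??????????
??????????
??????????
??······??
??······??
??···★··??
??······??
??██████??
??█████???
??????????

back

??????????
??????????
??······??
??······??
??······??
??···★··??
??██████??
??██████??
??????????
??????????

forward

??????????
??????????
??????????
??······??
??······??
??···★··??
??······??
??██████??
??██████??
??????????

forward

??????????
??????????
??????????
???·····??
??······??
??···★··??
??······??
??······??
??██████??
??██████??

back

??????????
??????????
???·····??
??······??
??······??
??···★··??
??······??
??██████??
??██████??
??????????

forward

??????????
??????????
??????????
???·····??
??······??
??···★··??
??······??
??······??
??██████??
??██████??

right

??????????
??????????
??????????
??·····█??
?······█??
?····★·█??
?······█??
?······█??
?██████???
?██████???

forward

??????????
??????????
??????????
???·····??
??·····█??
?····★·█??
?······█??
?······█??
?······█??
?██████???

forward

??????????
??????????
??????????
???█████??
???·····??
??···★·█??
?······█??
?······█??
?······█??
?······█??

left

??????????
??????????
??????????
???██████?
???······?
???··★··█?
??······█?
??······█?
??······█?
??······█?

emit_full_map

?██████
?······
?··★··█
······█
······█
······█
······█
██████?
██████?

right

??????????
??????????
??????????
??██████??
??······??
??···★·█??
?······█??
?······█??
?······█??
?······█??

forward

??????????
??????????
??????????
???█████??
??██████??
??···★··??
??·····█??
?······█??
?······█??
?······█??

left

??????????
??????????
??????????
???██████?
???██████?
???··★···?
???·····█?
??······█?
??······█?
??······█?

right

??????????
??????????
??????????
??██████??
??██████??
??···★··??
??·····█??
?······█??
?······█??
?······█??

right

??????????
??????????
??????????
?███████??
?███████??
?····★··??
?·····██??
······██??
······█???
······█???

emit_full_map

?███████
?███████
?····★··
?·····██
······██
······█?
······█?
······█?
██████??
██████??

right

??????????
??????????
??????????
████████??
████████??
·····★··??
·····███??
·····███??
·····█????
·····█????

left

??????????
??????????
??????????
?████████?
?████████?
?····★···?
?·····███?
······███?
······█???
······█???

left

??????????
??????????
??????????
??████████
??████████
??···★····
??·····███
?······███
?······█??
?······█??

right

??????????
??????????
??????????
?████████?
?████████?
?····★···?
?·····███?
······███?
······█???
······█???

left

??????????
??????????
??????????
??████████
??████████
??···★····
??·····███
?······███
?······█??
?······█??

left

??????????
??????????
??????????
???███████
???███████
???··★····
???·····██
??······██
??······█?
??······█?

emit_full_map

?████████
?████████
?··★·····
?·····███
······███
······█??
······█??
······█??
██████???
██████???


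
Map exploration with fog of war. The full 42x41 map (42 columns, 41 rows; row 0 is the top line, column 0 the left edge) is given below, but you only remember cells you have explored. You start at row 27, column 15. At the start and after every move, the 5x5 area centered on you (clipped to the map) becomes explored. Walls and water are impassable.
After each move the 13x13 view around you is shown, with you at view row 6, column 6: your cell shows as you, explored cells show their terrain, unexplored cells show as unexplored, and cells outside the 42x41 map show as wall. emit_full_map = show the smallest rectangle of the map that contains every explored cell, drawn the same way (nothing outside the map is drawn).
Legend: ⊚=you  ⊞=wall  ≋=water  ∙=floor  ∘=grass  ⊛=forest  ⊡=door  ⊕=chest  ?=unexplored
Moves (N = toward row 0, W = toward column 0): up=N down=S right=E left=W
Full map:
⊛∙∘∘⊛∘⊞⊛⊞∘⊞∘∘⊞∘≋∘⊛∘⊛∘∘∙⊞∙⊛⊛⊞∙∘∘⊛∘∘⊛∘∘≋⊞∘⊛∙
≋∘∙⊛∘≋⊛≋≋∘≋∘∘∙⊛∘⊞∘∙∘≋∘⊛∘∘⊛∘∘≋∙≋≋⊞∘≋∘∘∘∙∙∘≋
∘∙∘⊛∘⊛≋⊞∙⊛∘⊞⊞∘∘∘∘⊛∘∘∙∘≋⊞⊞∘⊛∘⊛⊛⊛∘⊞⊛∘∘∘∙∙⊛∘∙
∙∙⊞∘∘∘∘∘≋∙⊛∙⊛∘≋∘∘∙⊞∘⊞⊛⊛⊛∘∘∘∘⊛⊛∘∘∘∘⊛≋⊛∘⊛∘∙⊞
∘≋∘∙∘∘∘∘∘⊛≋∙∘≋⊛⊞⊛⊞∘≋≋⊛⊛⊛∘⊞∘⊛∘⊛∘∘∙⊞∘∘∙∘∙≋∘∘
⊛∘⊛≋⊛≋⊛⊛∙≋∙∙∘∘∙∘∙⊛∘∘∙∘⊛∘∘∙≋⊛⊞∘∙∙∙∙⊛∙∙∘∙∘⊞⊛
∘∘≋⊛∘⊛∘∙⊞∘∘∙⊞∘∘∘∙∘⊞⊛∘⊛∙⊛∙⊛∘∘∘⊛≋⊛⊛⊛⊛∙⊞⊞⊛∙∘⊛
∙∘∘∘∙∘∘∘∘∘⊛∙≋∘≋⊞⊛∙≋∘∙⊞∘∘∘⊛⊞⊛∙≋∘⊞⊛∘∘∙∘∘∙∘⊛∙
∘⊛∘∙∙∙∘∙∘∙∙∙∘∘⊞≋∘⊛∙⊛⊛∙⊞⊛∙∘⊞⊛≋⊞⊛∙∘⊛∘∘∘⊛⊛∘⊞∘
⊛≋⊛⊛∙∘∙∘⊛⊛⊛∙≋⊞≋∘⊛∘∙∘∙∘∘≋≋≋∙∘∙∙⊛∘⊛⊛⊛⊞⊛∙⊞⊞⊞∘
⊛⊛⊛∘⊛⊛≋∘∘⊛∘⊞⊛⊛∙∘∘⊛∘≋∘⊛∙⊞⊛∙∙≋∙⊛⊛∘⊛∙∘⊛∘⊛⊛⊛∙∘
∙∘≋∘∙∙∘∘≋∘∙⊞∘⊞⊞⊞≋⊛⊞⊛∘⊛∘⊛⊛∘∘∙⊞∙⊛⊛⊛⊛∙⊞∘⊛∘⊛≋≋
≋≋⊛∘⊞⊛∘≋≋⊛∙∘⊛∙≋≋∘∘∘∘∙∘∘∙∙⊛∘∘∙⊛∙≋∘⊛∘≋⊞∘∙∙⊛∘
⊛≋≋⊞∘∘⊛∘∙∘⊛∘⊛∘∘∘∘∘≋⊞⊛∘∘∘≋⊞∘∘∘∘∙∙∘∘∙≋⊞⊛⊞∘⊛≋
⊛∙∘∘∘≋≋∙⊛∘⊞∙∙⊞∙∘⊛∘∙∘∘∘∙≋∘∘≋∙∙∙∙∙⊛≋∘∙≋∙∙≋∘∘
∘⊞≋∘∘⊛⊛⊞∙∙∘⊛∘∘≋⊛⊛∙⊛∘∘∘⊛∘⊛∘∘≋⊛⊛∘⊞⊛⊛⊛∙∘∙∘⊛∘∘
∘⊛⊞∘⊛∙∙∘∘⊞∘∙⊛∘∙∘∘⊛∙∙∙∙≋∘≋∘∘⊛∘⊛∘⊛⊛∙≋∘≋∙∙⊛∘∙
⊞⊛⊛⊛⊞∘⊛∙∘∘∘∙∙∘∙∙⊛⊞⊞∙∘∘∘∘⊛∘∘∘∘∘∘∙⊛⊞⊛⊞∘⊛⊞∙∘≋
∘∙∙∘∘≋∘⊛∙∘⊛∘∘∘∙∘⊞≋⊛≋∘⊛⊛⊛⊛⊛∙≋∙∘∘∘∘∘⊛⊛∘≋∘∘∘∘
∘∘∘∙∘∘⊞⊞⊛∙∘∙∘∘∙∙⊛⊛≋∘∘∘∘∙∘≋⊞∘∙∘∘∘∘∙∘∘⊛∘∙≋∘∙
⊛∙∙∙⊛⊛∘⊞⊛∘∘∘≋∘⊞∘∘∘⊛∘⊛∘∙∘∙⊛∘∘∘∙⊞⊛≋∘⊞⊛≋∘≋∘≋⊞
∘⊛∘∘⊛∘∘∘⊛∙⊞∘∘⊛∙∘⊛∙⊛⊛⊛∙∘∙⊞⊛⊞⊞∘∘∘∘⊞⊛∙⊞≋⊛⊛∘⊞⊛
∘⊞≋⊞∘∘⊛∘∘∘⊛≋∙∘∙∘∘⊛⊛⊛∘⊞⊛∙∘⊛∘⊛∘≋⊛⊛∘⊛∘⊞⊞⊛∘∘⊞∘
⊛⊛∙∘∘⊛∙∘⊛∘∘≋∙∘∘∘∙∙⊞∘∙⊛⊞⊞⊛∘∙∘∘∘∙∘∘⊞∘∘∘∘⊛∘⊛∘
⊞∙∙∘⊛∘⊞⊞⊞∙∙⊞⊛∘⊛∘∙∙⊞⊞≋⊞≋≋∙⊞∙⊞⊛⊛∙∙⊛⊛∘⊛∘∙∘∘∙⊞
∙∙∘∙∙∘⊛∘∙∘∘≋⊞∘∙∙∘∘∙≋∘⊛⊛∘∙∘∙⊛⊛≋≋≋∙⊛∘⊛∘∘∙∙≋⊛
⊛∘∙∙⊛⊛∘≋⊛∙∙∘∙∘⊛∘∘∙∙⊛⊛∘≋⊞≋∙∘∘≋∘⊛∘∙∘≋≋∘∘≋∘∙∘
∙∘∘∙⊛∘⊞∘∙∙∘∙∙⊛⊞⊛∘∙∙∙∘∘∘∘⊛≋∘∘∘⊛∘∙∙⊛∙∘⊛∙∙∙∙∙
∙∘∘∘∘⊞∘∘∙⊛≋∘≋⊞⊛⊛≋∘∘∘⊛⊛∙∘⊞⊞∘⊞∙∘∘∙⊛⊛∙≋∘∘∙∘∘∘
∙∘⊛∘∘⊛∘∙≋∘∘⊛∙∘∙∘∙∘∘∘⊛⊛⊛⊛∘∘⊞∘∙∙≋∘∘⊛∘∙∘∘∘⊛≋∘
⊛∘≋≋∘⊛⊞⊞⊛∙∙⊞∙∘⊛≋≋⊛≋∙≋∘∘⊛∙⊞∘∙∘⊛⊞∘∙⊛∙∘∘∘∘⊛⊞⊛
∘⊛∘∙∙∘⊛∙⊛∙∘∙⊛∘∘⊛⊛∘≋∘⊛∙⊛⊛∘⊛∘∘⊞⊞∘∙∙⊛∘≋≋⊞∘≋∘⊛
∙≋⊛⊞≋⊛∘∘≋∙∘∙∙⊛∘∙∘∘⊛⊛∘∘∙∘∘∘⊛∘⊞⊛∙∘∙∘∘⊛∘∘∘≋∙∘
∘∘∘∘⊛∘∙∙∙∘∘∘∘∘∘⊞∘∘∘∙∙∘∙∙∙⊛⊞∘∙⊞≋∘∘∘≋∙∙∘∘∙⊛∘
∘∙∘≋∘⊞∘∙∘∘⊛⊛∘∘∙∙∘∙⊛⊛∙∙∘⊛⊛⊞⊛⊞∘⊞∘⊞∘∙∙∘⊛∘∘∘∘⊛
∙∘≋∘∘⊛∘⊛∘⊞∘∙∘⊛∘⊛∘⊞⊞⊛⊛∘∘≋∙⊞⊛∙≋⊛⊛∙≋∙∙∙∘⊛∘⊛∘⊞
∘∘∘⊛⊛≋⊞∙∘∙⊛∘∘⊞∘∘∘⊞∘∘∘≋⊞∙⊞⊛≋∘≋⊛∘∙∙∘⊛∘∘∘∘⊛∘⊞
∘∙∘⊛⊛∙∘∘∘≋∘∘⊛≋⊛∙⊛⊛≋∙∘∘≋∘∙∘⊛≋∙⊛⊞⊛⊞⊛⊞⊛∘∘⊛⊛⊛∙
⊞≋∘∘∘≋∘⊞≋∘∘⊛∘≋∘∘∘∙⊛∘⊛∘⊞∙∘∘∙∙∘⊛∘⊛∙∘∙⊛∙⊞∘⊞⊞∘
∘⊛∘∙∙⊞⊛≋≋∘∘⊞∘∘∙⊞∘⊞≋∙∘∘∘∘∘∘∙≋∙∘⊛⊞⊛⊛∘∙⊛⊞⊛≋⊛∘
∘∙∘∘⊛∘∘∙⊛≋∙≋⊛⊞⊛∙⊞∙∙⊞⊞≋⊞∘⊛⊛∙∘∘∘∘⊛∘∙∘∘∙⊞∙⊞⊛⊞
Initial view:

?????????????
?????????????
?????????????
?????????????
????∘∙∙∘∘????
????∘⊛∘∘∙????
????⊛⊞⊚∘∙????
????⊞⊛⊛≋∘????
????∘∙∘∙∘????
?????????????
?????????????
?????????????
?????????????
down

?????????????
?????????????
?????????????
????∘∙∙∘∘????
????∘⊛∘∘∙????
????⊛⊞⊛∘∙????
????⊞⊛⊚≋∘????
????∘∙∘∙∘????
????∘⊛≋≋⊛????
?????????????
?????????????
?????????????
?????????????

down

?????????????
?????????????
????∘∙∙∘∘????
????∘⊛∘∘∙????
????⊛⊞⊛∘∙????
????⊞⊛⊛≋∘????
????∘∙⊚∙∘????
????∘⊛≋≋⊛????
????∘∘⊛⊛∘????
?????????????
?????????????
?????????????
?????????????

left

?????????????
?????????????
?????∘∙∙∘∘???
?????∘⊛∘∘∙???
????∙⊛⊞⊛∘∙???
????≋⊞⊛⊛≋∘???
????∙∘⊚∘∙∘???
????∙∘⊛≋≋⊛???
????⊛∘∘⊛⊛∘???
?????????????
?????????????
?????????????
?????????????

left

?????????????
?????????????
??????∘∙∙∘∘??
??????∘⊛∘∘∙??
????∙∙⊛⊞⊛∘∙??
????∘≋⊞⊛⊛≋∘??
????⊛∙⊚∙∘∙∘??
????⊞∙∘⊛≋≋⊛??
????∙⊛∘∘⊛⊛∘??
?????????????
?????????????
?????????????
?????????????

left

?????????????
?????????????
???????∘∙∙∘∘?
???????∘⊛∘∘∙?
????∘∙∙⊛⊞⊛∘∙?
????≋∘≋⊞⊛⊛≋∘?
????∘⊛⊚∘∙∘∙∘?
????∙⊞∙∘⊛≋≋⊛?
????∘∙⊛∘∘⊛⊛∘?
?????????????
?????????????
?????????????
?????????????

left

?????????????
?????????????
????????∘∙∙∘∘
????????∘⊛∘∘∙
????∙∘∙∙⊛⊞⊛∘∙
????⊛≋∘≋⊞⊛⊛≋∘
????∘∘⊚∙∘∙∘∙∘
????∙∙⊞∙∘⊛≋≋⊛
????∙∘∙⊛∘∘⊛⊛∘
?????????????
?????????????
?????????????
?????????????

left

?????????????
?????????????
?????????∘∙∙∘
?????????∘⊛∘∘
????∙∙∘∙∙⊛⊞⊛∘
????∙⊛≋∘≋⊞⊛⊛≋
????≋∘⊚⊛∙∘∙∘∙
????⊛∙∙⊞∙∘⊛≋≋
????⊛∙∘∙⊛∘∘⊛⊛
?????????????
?????????????
?????????????
?????????????

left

?????????????
?????????????
??????????∘∙∙
??????????∘⊛∘
????∘∙∙∘∙∙⊛⊞⊛
????∘∙⊛≋∘≋⊞⊛⊛
????∙≋⊚∘⊛∙∘∙∘
????⊞⊛∙∙⊞∙∘⊛≋
????∙⊛∙∘∙⊛∘∘⊛
?????????????
?????????????
?????????????
?????????????

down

?????????????
??????????∘∙∙
??????????∘⊛∘
????∘∙∙∘∙∙⊛⊞⊛
????∘∙⊛≋∘≋⊞⊛⊛
????∙≋∘∘⊛∙∘∙∘
????⊞⊛⊚∙⊞∙∘⊛≋
????∙⊛∙∘∙⊛∘∘⊛
????∘≋∙∘∙????
?????????????
?????????????
?????????????
?????????????

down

??????????∘∙∙
??????????∘⊛∘
????∘∙∙∘∙∙⊛⊞⊛
????∘∙⊛≋∘≋⊞⊛⊛
????∙≋∘∘⊛∙∘∙∘
????⊞⊛∙∙⊞∙∘⊛≋
????∙⊛⊚∘∙⊛∘∘⊛
????∘≋∙∘∙????
????∙∙∘∘∘????
?????????????
?????????????
?????????????
?????????????

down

??????????∘⊛∘
????∘∙∙∘∙∙⊛⊞⊛
????∘∙⊛≋∘≋⊞⊛⊛
????∙≋∘∘⊛∙∘∙∘
????⊞⊛∙∙⊞∙∘⊛≋
????∙⊛∙∘∙⊛∘∘⊛
????∘≋⊚∘∙????
????∙∙∘∘∘????
????∙∘∘⊛⊛????
?????????????
?????????????
?????????????
?????????????

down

????∘∙∙∘∙∙⊛⊞⊛
????∘∙⊛≋∘≋⊞⊛⊛
????∙≋∘∘⊛∙∘∙∘
????⊞⊛∙∙⊞∙∘⊛≋
????∙⊛∙∘∙⊛∘∘⊛
????∘≋∙∘∙????
????∙∙⊚∘∘????
????∙∘∘⊛⊛????
????⊛∘⊞∘∙????
?????????????
?????????????
?????????????
?????????????

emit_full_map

??????∘∙∙∘∘
??????∘⊛∘∘∙
∘∙∙∘∙∙⊛⊞⊛∘∙
∘∙⊛≋∘≋⊞⊛⊛≋∘
∙≋∘∘⊛∙∘∙∘∙∘
⊞⊛∙∙⊞∙∘⊛≋≋⊛
∙⊛∙∘∙⊛∘∘⊛⊛∘
∘≋∙∘∙??????
∙∙⊚∘∘??????
∙∘∘⊛⊛??????
⊛∘⊞∘∙??????

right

???∘∙∙∘∙∙⊛⊞⊛∘
???∘∙⊛≋∘≋⊞⊛⊛≋
???∙≋∘∘⊛∙∘∙∘∙
???⊞⊛∙∙⊞∙∘⊛≋≋
???∙⊛∙∘∙⊛∘∘⊛⊛
???∘≋∙∘∙∙????
???∙∙∘⊚∘∘????
???∙∘∘⊛⊛∘????
???⊛∘⊞∘∙∘????
?????????????
?????????????
?????????????
?????????????

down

???∘∙⊛≋∘≋⊞⊛⊛≋
???∙≋∘∘⊛∙∘∙∘∙
???⊞⊛∙∙⊞∙∘⊛≋≋
???∙⊛∙∘∙⊛∘∘⊛⊛
???∘≋∙∘∙∙????
???∙∙∘∘∘∘????
???∙∘∘⊚⊛∘????
???⊛∘⊞∘∙∘????
????∘∙⊛∘∘????
?????????????
?????????????
?????????????
?????????????

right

??∘∙⊛≋∘≋⊞⊛⊛≋∘
??∙≋∘∘⊛∙∘∙∘∙∘
??⊞⊛∙∙⊞∙∘⊛≋≋⊛
??∙⊛∙∘∙⊛∘∘⊛⊛∘
??∘≋∙∘∙∙⊛????
??∙∙∘∘∘∘∘????
??∙∘∘⊛⊚∘∘????
??⊛∘⊞∘∙∘⊛????
???∘∙⊛∘∘⊞????
?????????????
?????????????
?????????????
?????????????

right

?∘∙⊛≋∘≋⊞⊛⊛≋∘?
?∙≋∘∘⊛∙∘∙∘∙∘?
?⊞⊛∙∙⊞∙∘⊛≋≋⊛?
?∙⊛∙∘∙⊛∘∘⊛⊛∘?
?∘≋∙∘∙∙⊛∘????
?∙∙∘∘∘∘∘∘????
?∙∘∘⊛⊛⊚∘∙????
?⊛∘⊞∘∙∘⊛∘????
??∘∙⊛∘∘⊞∘????
?????????????
?????????????
?????????????
?????????????

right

∘∙⊛≋∘≋⊞⊛⊛≋∘??
∙≋∘∘⊛∙∘∙∘∙∘??
⊞⊛∙∙⊞∙∘⊛≋≋⊛??
∙⊛∙∘∙⊛∘∘⊛⊛∘??
∘≋∙∘∙∙⊛∘∙????
∙∙∘∘∘∘∘∘⊞????
∙∘∘⊛⊛∘⊚∙∙????
⊛∘⊞∘∙∘⊛∘⊛????
?∘∙⊛∘∘⊞∘∘????
?????????????
?????????????
?????????????
?????????????

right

∙⊛≋∘≋⊞⊛⊛≋∘???
≋∘∘⊛∙∘∙∘∙∘???
⊛∙∙⊞∙∘⊛≋≋⊛???
⊛∙∘∙⊛∘∘⊛⊛∘???
≋∙∘∙∙⊛∘∙∘????
∙∘∘∘∘∘∘⊞∘????
∘∘⊛⊛∘∘⊚∙∘????
∘⊞∘∙∘⊛∘⊛∘????
∘∙⊛∘∘⊞∘∘∘????
?????????????
?????????????
?????????????
?????????????

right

⊛≋∘≋⊞⊛⊛≋∘????
∘∘⊛∙∘∙∘∙∘????
∙∙⊞∙∘⊛≋≋⊛????
∙∘∙⊛∘∘⊛⊛∘????
∙∘∙∙⊛∘∙∘∘????
∘∘∘∘∘∘⊞∘∘????
∘⊛⊛∘∘∙⊚∘∙????
⊞∘∙∘⊛∘⊛∘⊞????
∙⊛∘∘⊞∘∘∘⊞????
?????????????
?????????????
?????????????
?????????????

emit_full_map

??????∘∙∙∘∘
??????∘⊛∘∘∙
∘∙∙∘∙∙⊛⊞⊛∘∙
∘∙⊛≋∘≋⊞⊛⊛≋∘
∙≋∘∘⊛∙∘∙∘∙∘
⊞⊛∙∙⊞∙∘⊛≋≋⊛
∙⊛∙∘∙⊛∘∘⊛⊛∘
∘≋∙∘∙∙⊛∘∙∘∘
∙∙∘∘∘∘∘∘⊞∘∘
∙∘∘⊛⊛∘∘∙⊚∘∙
⊛∘⊞∘∙∘⊛∘⊛∘⊞
?∘∙⊛∘∘⊞∘∘∘⊞
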